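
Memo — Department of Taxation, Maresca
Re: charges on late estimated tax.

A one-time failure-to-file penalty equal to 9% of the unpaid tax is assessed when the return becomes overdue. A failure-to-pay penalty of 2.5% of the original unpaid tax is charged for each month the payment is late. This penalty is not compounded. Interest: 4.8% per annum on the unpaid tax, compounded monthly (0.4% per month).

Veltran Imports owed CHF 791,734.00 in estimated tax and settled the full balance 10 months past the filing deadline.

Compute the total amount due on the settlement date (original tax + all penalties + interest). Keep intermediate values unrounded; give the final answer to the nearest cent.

CHF 1,093,169.09

Failure-to-file penalty: 9% × CHF 791,734.00 = CHF 71,256.06
Failure-to-pay penalty: 10 × 2.5% × CHF 791,734.00 = CHF 197,933.50
Interest: CHF 791,734.00 × ((1 + 0.004)^10 − 1) = CHF 791,734.00 × 0.0407277… = CHF 32,245.5318…
Total = CHF 791,734.00 + CHF 269,189.5600 + CHF 32,245.5318… = CHF 1,093,169.09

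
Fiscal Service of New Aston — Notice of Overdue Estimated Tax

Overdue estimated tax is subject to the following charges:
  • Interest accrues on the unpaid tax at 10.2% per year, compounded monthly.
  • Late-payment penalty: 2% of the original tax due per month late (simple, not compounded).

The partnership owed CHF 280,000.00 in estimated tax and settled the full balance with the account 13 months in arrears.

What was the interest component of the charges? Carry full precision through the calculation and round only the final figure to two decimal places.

CHF 32,568.18

Interest (10.2%/yr ÷ 12 = 0.85%/month): CHF 280,000.00 × ((1 + 0.0085)^13 − 1) = CHF 32,568.1804…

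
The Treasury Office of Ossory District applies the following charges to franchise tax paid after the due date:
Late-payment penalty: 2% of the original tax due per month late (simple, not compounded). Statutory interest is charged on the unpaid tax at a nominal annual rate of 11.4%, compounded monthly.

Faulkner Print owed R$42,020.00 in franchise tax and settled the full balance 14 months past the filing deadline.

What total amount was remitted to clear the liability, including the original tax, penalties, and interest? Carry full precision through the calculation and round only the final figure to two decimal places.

Late-payment penalty = 2% × R$42,020.00 × 14 mo = R$11,765.60
Interest (11.4%/yr ÷ 12 = 0.95%/month): R$42,020.00 × ((1 + 0.0095)^14 − 1) = R$5,947.2227…
Total = R$42,020.00 + R$11,765.6000 + R$5,947.2227… = R$59,732.82

R$59,732.82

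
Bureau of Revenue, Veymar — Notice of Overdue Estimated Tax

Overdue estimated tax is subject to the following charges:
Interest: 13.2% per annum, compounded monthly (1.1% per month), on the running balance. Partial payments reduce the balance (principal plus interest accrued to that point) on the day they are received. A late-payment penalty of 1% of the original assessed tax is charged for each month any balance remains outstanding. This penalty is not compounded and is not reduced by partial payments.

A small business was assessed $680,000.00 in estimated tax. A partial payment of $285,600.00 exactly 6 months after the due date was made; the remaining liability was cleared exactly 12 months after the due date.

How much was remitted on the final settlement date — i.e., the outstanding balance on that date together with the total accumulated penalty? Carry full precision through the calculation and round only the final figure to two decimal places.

Balance at month 6: $680,000.0000 × (1 + 0.011)^6 = $726,132.4516…
After $285,600.00 payment: $726,132.4516… − $285,600.00 = $440,532.4516…
Balance at month 12: $440,532.4516… × (1 + 0.011)^6 = $470,418.9839…
Penalty: 12 × 1% × $680,000.00 = $81,600.00
Final settlement = outstanding balance + penalty = $470,418.9839… + $81,600.00 = $552,018.98

$552,018.98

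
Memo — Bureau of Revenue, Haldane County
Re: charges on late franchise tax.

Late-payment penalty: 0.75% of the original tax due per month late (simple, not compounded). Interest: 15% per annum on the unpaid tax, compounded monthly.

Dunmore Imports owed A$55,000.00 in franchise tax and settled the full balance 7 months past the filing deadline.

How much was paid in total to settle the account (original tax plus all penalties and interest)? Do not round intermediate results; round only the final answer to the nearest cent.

Late-payment penalty = 0.75% × A$55,000.00 × 7 mo = A$2,887.50
Interest (15%/yr ÷ 12 = 1.25%/month): A$55,000.00 × ((1 + 0.0125)^7 − 1) = A$4,996.7759…
Total = A$55,000.00 + A$2,887.5000 + A$4,996.7759… = A$62,884.28

A$62,884.28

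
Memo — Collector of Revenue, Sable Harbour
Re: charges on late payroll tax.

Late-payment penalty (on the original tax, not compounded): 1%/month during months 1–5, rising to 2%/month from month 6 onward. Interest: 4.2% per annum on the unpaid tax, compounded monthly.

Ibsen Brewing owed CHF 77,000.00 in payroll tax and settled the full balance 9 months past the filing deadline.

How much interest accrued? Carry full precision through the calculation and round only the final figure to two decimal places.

Interest (4.2%/yr ÷ 12 = 0.35%/month): CHF 77,000.00 × ((1 + 0.0035)^9 − 1) = CHF 2,459.7358…

CHF 2,459.74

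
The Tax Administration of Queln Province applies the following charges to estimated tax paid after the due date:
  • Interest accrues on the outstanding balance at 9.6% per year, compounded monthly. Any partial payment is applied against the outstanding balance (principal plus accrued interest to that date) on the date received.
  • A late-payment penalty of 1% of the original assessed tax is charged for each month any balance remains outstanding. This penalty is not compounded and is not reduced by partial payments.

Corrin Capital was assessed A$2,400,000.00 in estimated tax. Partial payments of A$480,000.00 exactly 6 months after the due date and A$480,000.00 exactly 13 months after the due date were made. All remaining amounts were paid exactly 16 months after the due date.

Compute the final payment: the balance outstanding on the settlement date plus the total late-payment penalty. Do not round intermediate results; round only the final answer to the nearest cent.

A$2,098,913.65

Monthly rate = 9.6% ÷ 12 = 0.8%
Balance at month 6: A$2,400,000.0000 × (1 + 0.008)^6 = A$2,517,528.7239…
After A$480,000.00 payment: A$2,517,528.7239… − A$480,000.00 = A$2,037,528.7239…
Balance at month 13: A$2,037,528.7239… × (1 + 0.008)^7 = A$2,154,405.5771…
After A$480,000.00 payment: A$2,154,405.5771… − A$480,000.00 = A$1,674,405.5771…
Balance at month 16: A$1,674,405.5771… × (1 + 0.008)^3 = A$1,714,913.6541…
Penalty: 16 × 1% × A$2,400,000.00 = A$384,000.00
Final settlement = outstanding balance + penalty = A$1,714,913.6541… + A$384,000.00 = A$2,098,913.65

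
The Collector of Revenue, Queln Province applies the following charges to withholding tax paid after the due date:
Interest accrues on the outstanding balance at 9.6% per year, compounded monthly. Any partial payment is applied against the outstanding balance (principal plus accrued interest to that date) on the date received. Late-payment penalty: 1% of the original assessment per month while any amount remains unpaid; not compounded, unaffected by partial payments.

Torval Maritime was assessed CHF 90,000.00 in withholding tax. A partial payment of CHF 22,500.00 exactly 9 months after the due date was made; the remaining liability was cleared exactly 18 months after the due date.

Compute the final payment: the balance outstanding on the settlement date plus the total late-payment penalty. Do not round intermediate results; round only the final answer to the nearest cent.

Monthly rate = 9.6% ÷ 12 = 0.8%
Balance at month 9: CHF 90,000.0000 × (1 + 0.008)^9 = CHF 96,691.2775…
After CHF 22,500.00 payment: CHF 96,691.2775… − CHF 22,500.00 = CHF 74,191.2775…
Balance at month 18: CHF 74,191.2775… × (1 + 0.008)^9 = CHF 79,707.2156…
Penalty: 18 × 1% × CHF 90,000.00 = CHF 16,200.00
Final settlement = outstanding balance + penalty = CHF 79,707.2156… + CHF 16,200.00 = CHF 95,907.22

CHF 95,907.22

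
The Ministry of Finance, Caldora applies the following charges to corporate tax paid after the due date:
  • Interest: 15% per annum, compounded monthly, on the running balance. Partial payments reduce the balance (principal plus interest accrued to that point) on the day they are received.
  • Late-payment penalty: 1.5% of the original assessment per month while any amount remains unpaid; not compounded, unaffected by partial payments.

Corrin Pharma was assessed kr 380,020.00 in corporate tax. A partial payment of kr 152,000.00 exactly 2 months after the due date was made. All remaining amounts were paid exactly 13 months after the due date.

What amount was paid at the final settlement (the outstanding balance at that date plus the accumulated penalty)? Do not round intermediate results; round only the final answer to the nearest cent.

kr 346,471.23

Monthly rate = 15% ÷ 12 = 1.25%
Balance at month 2: kr 380,020.0000 × (1 + 0.0125)^2 = kr 389,579.8781…
After kr 152,000.00 payment: kr 389,579.8781… − kr 152,000.00 = kr 237,579.8781…
Balance at month 13: kr 237,579.8781… × (1 + 0.0125)^11 = kr 272,367.3253…
Penalty: 13 × 1.5% × kr 380,020.00 = kr 74,103.90
Final settlement = outstanding balance + penalty = kr 272,367.3253… + kr 74,103.90 = kr 346,471.23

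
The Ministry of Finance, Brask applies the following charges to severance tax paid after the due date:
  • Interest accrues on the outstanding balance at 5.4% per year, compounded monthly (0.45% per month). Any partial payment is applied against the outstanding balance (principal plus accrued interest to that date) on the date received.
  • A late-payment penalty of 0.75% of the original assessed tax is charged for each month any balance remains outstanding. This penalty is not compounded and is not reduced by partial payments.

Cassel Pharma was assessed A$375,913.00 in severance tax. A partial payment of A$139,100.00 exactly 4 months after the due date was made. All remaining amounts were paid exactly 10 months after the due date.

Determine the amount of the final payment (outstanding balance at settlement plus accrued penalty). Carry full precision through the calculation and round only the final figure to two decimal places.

A$278,471.05

Balance at month 4: A$375,913.0000 × (1 + 0.0045)^4 = A$382,725.2446…
After A$139,100.00 payment: A$382,725.2446… − A$139,100.00 = A$243,625.2446…
Balance at month 10: A$243,625.2446… × (1 + 0.0045)^6 = A$250,277.5729…
Penalty: 10 × 0.75% × A$375,913.00 = A$28,193.48…
Final settlement = outstanding balance + penalty = A$250,277.5729… + A$28,193.48… = A$278,471.05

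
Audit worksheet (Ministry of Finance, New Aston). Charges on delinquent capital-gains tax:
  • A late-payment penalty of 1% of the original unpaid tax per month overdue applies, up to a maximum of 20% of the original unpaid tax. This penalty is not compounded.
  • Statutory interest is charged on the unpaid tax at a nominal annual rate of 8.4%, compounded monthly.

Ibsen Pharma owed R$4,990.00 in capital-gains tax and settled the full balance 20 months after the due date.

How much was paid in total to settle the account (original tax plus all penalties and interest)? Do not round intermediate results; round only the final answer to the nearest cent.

Penalty (uncapped): 20 × 1% × R$4,990.00 = R$998.00; cap = 20% × R$4,990.00 = R$998.00 → penalty = R$998.00
Interest (8.4%/yr ÷ 12 = 0.7%/month): R$4,990.00 × ((1 + 0.007)^20 − 1) = R$747.0675…
Total = R$4,990.00 + R$998.0000 + R$747.0675… = R$6,735.07

R$6,735.07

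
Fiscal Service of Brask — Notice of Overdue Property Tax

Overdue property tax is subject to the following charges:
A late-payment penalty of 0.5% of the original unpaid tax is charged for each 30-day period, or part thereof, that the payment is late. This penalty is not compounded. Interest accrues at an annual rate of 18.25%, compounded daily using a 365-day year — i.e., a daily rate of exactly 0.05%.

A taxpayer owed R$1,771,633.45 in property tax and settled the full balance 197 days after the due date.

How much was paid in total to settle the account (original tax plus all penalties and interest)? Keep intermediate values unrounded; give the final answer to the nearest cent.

R$2,016,982.08

Penalty periods: ⌈197/30⌉ = 7; penalty = 7 × 0.5% × R$1,771,633.45 = R$62,007.17…
Interest: R$1,771,633.45 × ((1 + 0.0005)^197 − 1) = R$1,771,633.45 × 0.10348724… = R$183,341.4556…
Total = R$1,771,633.45 + R$62,007.1708… + R$183,341.4556… = R$2,016,982.08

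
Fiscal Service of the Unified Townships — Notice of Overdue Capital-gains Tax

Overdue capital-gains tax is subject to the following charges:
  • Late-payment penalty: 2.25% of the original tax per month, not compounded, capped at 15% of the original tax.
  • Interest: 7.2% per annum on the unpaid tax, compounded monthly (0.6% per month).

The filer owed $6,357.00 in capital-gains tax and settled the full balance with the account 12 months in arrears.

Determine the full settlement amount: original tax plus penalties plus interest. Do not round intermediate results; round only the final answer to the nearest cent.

Penalty (uncapped): 12 × 2.25% × $6,357.00 = $1,716.39; cap = 15% × $6,357.00 = $953.55 → penalty = $953.55
Interest: $6,357.00 × ((1 + 0.006)^12 − 1) = $6,357.00 × 0.0744242… = $473.1144…
Total = $6,357.00 + $953.5500 + $473.1144… = $7,783.66

$7,783.66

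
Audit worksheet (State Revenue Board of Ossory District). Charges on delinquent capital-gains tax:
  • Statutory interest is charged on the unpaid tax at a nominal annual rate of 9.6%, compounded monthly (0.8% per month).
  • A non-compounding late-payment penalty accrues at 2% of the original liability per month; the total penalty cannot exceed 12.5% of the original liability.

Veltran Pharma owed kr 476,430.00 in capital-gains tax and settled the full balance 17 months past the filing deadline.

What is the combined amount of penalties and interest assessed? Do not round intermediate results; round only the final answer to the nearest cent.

Penalty (uncapped): 17 × 2% × kr 476,430.00 = kr 161,986.20; cap = 12.5% × kr 476,430.00 = kr 59,553.75 → penalty = kr 59,553.75
Interest: kr 476,430.00 × ((1 + 0.008)^17 − 1) = kr 476,430.00 × 0.1450621… = kr 69,111.9432…
Penalties + interest = kr 59,553.7500 + kr 69,111.9432… = kr 128,665.69

kr 128,665.69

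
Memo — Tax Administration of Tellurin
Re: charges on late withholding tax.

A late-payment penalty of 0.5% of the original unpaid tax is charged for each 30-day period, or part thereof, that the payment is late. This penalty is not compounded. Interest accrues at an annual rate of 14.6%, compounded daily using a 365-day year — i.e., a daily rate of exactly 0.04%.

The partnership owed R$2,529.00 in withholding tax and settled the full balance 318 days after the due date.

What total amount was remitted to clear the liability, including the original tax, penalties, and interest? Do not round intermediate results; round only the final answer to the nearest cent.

R$3,011.07

Penalty periods: ⌈318/30⌉ = 11; penalty = 11 × 0.5% × R$2,529.00 = R$139.10…
Interest: R$2,529.00 × ((1 + 0.0004)^318 − 1) = R$2,529.00 × 0.13561524… = R$342.9709…
Total = R$2,529.00 + R$139.0950 + R$342.9709… = R$3,011.07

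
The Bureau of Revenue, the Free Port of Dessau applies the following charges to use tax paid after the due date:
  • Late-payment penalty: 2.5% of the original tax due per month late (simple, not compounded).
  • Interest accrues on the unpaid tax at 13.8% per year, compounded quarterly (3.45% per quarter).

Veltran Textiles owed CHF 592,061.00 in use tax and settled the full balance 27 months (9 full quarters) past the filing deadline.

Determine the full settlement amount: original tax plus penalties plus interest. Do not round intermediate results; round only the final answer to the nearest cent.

CHF 1,203,057.98

Late-payment penalty = 2.5% × CHF 592,061.00 × 27 mo = CHF 399,641.18…
Interest: CHF 592,061.00 × ((1 + 0.0345)^9 − 1) = CHF 592,061.00 × 0.3569832… = CHF 211,355.8009…
Total = CHF 592,061.00 + CHF 399,641.1750 + CHF 211,355.8009… = CHF 1,203,057.98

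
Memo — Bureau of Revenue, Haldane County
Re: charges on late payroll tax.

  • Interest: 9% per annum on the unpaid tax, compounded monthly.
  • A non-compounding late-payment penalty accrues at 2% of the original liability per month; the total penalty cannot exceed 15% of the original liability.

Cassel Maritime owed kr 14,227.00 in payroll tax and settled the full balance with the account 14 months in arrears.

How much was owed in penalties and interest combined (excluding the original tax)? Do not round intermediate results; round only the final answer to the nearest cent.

kr 3,702.94

Penalty (uncapped): 14 × 2% × kr 14,227.00 = kr 3,983.56; cap = 15% × kr 14,227.00 = kr 2,134.05 → penalty = kr 2,134.05
Interest (9%/yr ÷ 12 = 0.75%/month): kr 14,227.00 × ((1 + 0.0075)^14 − 1) = kr 1,568.8899…
Penalties + interest = kr 2,134.0500 + kr 1,568.8899… = kr 3,702.94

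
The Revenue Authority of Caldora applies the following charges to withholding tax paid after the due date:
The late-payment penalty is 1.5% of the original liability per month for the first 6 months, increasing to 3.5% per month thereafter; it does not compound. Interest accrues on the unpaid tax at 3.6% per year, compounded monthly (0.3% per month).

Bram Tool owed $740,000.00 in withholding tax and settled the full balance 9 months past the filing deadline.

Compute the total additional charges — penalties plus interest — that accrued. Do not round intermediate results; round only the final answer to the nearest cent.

$164,521.45

Penalty, months 1–6: 6 × 1.5% × $740,000.00 = $66,600.00
Penalty, months 7–9: 3 × 3.5% × $740,000.00 = $77,700.00
Interest: $740,000.00 × ((1 + 0.003)^9 − 1) = $740,000.00 × 0.0273263… = $20,221.4459…
Penalties + interest = $144,300.0000 + $20,221.4459… = $164,521.45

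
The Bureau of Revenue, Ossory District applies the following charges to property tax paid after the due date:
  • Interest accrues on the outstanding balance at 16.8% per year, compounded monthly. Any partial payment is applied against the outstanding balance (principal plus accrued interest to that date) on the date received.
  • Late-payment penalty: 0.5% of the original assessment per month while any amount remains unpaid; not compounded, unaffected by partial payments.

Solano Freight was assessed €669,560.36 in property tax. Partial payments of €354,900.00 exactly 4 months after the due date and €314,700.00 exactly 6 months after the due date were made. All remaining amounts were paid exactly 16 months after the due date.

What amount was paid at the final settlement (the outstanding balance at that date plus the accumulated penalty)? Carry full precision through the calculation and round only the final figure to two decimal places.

Monthly rate = 16.8% ÷ 12 = 1.4%
Balance at month 4: €669,560.3600 × (1 + 0.014)^4 = €707,850.5180…
After €354,900.00 payment: €707,850.5180… − €354,900.00 = €352,950.5180…
Balance at month 6: €352,950.5180… × (1 + 0.014)^2 = €362,902.3108…
After €314,700.00 payment: €362,902.3108… − €314,700.00 = €48,202.3108…
Balance at month 16: €48,202.3108… × (1 + 0.014)^10 = €55,392.0462…
Penalty: 16 × 0.5% × €669,560.36 = €53,564.83…
Final settlement = outstanding balance + penalty = €55,392.0462… + €53,564.83… = €108,956.87

€108,956.87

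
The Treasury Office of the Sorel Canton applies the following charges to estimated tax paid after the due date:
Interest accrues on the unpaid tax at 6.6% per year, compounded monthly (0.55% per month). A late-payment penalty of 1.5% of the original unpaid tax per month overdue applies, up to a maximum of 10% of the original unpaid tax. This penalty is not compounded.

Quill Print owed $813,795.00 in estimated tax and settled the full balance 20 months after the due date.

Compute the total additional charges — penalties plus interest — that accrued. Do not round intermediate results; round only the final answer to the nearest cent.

$175,732.26

Penalty (uncapped): 20 × 1.5% × $813,795.00 = $244,138.50; cap = 10% × $813,795.00 = $81,379.50 → penalty = $81,379.50
Interest: $813,795.00 × ((1 + 0.0055)^20 − 1) = $813,795.00 × 0.1159417… = $94,352.7596…
Penalties + interest = $81,379.5000 + $94,352.7596… = $175,732.26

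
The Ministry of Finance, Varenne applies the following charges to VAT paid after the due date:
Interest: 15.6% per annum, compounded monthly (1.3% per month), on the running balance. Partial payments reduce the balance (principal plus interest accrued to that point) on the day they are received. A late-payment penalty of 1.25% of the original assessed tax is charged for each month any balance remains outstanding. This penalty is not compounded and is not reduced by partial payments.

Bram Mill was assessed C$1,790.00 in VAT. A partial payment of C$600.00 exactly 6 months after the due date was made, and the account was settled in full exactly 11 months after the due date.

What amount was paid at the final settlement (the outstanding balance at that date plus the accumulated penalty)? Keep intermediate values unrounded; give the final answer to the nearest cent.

C$1,669.37

Balance at month 6: C$1,790.0000 × (1 + 0.013)^6 = C$1,934.2371…
After C$600.00 payment: C$1,934.2371… − C$600.00 = C$1,334.2371…
Balance at month 11: C$1,334.2371… × (1 + 0.013)^5 = C$1,423.2468…
Penalty: 11 × 1.25% × C$1,790.00 = C$246.13…
Final settlement = outstanding balance + penalty = C$1,423.2468… + C$246.13… = C$1,669.37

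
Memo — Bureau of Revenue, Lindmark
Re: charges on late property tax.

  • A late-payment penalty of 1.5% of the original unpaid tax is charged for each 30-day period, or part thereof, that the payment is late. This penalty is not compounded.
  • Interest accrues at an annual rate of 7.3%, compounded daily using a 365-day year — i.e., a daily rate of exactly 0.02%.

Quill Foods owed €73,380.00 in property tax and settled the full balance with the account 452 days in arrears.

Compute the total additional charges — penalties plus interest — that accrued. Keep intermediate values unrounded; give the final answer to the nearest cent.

Penalty periods: ⌈452/30⌉ = 16; penalty = 16 × 1.5% × €73,380.00 = €17,611.20
Interest: €73,380.00 × ((1 + 0.0002)^452 − 1) = €73,380.00 × 0.09460215… = €6,941.9055…
Penalties + interest = €17,611.2000 + €6,941.9055… = €24,553.11

€24,553.11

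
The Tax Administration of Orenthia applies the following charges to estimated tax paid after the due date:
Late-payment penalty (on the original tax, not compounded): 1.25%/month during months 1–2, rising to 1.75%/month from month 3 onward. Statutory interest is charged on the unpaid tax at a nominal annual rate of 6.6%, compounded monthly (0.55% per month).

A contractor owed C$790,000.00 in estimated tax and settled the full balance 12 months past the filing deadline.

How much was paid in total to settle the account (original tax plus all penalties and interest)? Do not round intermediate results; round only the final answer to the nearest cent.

Penalty, months 1–2: 2 × 1.25% × C$790,000.00 = C$19,750.00
Penalty, months 3–12: 10 × 1.75% × C$790,000.00 = C$138,250.00
Interest: C$790,000.00 × ((1 + 0.0055)^12 − 1) = C$790,000.00 × 0.0680336… = C$53,746.5120…
Total = C$790,000.00 + C$158,000.0000 + C$53,746.5120… = C$1,001,746.51

C$1,001,746.51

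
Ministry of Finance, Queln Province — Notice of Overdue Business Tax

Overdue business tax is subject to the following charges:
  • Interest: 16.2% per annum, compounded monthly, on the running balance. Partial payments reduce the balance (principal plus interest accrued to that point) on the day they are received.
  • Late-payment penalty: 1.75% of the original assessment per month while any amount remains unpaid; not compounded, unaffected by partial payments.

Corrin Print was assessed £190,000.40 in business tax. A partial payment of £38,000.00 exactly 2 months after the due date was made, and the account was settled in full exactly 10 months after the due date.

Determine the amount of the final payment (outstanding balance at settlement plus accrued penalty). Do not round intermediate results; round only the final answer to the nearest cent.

£208,212.97

Monthly rate = 16.2% ÷ 12 = 1.35%
Balance at month 2: £190,000.4000 × (1 + 0.0135)^2 = £195,165.0384…
After £38,000.00 payment: £195,165.0384… − £38,000.00 = £157,165.0384…
Balance at month 10: £157,165.0384… × (1 + 0.0135)^8 = £174,962.8995…
Penalty: 10 × 1.75% × £190,000.40 = £33,250.07
Final settlement = outstanding balance + penalty = £174,962.8995… + £33,250.07 = £208,212.97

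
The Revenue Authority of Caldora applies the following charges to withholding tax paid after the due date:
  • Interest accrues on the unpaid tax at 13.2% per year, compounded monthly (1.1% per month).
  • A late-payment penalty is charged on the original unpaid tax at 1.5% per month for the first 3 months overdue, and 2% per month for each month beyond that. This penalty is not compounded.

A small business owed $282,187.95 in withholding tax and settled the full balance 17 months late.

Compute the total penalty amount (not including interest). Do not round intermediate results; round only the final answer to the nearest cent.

Penalty, months 1–3: 3 × 1.5% × $282,187.95 = $12,698.46…
Penalty, months 4–17: 14 × 2% × $282,187.95 = $79,012.63…
Total penalty = $12,698.46… + $79,012.63… = $91,711.08

$91,711.08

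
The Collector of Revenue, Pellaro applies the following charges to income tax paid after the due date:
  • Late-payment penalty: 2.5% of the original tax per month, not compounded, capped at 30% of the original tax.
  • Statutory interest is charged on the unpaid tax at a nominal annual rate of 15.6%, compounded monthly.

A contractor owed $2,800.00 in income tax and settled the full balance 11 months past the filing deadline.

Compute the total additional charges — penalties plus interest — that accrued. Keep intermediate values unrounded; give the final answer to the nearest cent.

$1,197.47

Penalty: 11 × 2.5% × $2,800.00 = $770.00 (below the 30% cap of $840.00)
Interest (15.6%/yr ÷ 12 = 1.3%/month): $2,800.00 × ((1 + 0.013)^11 − 1) = $427.4679…
Penalties + interest = $770.0000 + $427.4679… = $1,197.47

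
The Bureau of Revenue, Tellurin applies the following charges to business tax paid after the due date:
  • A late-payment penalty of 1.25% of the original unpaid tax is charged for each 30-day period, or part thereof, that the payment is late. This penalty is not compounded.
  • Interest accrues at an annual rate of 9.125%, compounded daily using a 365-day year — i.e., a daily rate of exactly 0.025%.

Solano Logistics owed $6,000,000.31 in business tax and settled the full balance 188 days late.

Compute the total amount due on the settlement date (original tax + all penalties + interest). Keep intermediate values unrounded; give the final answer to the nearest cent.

Penalty periods: ⌈188/30⌉ = 7; penalty = 7 × 1.25% × $6,000,000.31 = $525,000.03…
Interest: $6,000,000.31 × ((1 + 0.00025)^188 − 1) = $6,000,000.31 × 0.04811585… = $288,695.1294…
Total = $6,000,000.31 + $525,000.0271… + $288,695.1294… = $6,813,695.47

$6,813,695.47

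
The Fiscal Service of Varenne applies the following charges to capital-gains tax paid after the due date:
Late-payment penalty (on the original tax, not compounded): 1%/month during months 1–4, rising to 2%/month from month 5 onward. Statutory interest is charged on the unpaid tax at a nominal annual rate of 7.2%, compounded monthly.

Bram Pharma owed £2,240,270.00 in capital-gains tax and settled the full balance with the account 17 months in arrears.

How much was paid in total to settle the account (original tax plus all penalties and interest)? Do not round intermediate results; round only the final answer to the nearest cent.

Penalty, months 1–4: 4 × 1% × £2,240,270.00 = £89,610.80
Penalty, months 5–17: 13 × 2% × £2,240,270.00 = £582,470.20
Interest (7.2%/yr ÷ 12 = 0.6%/month): £2,240,270.00 × ((1 + 0.006)^17 − 1) = £239,811.9719…
Total = £2,240,270.00 + £672,081.0000 + £239,811.9719… = £3,152,162.97

£3,152,162.97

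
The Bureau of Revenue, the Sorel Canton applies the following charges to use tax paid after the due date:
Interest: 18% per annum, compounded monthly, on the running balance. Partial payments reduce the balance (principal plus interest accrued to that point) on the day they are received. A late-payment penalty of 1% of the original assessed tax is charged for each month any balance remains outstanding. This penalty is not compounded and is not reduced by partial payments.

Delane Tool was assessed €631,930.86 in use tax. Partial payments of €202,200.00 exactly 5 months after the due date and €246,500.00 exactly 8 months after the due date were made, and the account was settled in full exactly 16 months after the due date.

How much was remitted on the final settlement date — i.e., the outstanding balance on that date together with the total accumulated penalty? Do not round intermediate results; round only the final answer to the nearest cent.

€387,158.37

Monthly rate = 18% ÷ 12 = 1.5%
Balance at month 5: €631,930.8600 × (1 + 0.015)^5 = €680,769.0070…
After €202,200.00 payment: €680,769.0070… − €202,200.00 = €478,569.0070…
Balance at month 8: €478,569.0070… × (1 + 0.015)^3 = €500,429.2616…
After €246,500.00 payment: €500,429.2616… − €246,500.00 = €253,929.2616…
Balance at month 16: €253,929.2616… × (1 + 0.015)^8 = €286,049.4307…
Penalty: 16 × 1% × €631,930.86 = €101,108.94…
Final settlement = outstanding balance + penalty = €286,049.4307… + €101,108.94… = €387,158.37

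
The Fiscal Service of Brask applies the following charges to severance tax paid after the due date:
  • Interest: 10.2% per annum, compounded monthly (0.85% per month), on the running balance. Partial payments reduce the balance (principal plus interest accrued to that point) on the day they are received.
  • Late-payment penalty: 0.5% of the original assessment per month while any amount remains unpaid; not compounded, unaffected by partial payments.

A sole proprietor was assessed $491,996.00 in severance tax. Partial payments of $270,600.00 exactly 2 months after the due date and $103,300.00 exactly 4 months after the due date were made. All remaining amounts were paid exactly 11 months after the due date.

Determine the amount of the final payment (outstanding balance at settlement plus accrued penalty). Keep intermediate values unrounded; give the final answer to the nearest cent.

$165,439.00

Balance at month 2: $491,996.0000 × (1 + 0.0085)^2 = $500,395.4787…
After $270,600.00 payment: $500,395.4787… − $270,600.00 = $229,795.4787…
Balance at month 4: $229,795.4787… × (1 + 0.0085)^2 = $233,718.6046…
After $103,300.00 payment: $233,718.6046… − $103,300.00 = $130,418.6046…
Balance at month 11: $130,418.6046… × (1 + 0.0085)^7 = $138,379.2164…
Penalty: 11 × 0.5% × $491,996.00 = $27,059.78
Final settlement = outstanding balance + penalty = $138,379.2164… + $27,059.78 = $165,439.00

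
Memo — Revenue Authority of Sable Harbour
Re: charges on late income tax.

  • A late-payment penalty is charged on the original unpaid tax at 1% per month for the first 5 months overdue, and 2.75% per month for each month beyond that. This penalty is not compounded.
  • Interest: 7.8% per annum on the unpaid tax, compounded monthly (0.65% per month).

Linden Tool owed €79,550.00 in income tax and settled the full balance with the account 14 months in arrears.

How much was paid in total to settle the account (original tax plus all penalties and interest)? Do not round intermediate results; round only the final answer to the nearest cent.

Penalty, months 1–5: 5 × 1% × €79,550.00 = €3,977.50
Penalty, months 6–14: 9 × 2.75% × €79,550.00 = €19,688.63…
Interest: €79,550.00 × ((1 + 0.0065)^14 − 1) = €79,550.00 × 0.0949465… = €7,552.9960…
Total = €79,550.00 + €23,666.1250 + €7,552.9960… = €110,769.12

€110,769.12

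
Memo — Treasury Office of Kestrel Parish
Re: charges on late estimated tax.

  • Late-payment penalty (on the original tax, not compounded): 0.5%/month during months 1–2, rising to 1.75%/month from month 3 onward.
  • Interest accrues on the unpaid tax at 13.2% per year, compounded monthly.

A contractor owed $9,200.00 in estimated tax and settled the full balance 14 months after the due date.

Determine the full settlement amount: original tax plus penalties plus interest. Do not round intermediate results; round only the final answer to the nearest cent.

Penalty, months 1–2: 2 × 0.5% × $9,200.00 = $92.00
Penalty, months 3–14: 12 × 1.75% × $9,200.00 = $1,932.00
Interest (13.2%/yr ÷ 12 = 1.1%/month): $9,200.00 × ((1 + 0.011)^14 − 1) = $1,522.6963…
Total = $9,200.00 + $2,024.0000 + $1,522.6963… = $12,746.70

$12,746.70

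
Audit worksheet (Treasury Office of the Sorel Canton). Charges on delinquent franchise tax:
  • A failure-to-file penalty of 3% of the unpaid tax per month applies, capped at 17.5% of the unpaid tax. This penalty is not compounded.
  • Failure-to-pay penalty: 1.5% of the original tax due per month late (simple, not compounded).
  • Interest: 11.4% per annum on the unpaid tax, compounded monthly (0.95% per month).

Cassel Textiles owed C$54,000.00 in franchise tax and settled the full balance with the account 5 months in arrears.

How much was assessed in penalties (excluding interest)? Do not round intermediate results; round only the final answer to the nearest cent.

C$12,150.00

Failure-to-file: 5 × 3% × C$54,000.00 = C$8,100.00 (under the 17.5% cap)
Failure-to-pay penalty: 5 × 1.5% × C$54,000.00 = C$4,050.00
Total penalty = C$8,100.00 + C$4,050.00 = C$12,150.00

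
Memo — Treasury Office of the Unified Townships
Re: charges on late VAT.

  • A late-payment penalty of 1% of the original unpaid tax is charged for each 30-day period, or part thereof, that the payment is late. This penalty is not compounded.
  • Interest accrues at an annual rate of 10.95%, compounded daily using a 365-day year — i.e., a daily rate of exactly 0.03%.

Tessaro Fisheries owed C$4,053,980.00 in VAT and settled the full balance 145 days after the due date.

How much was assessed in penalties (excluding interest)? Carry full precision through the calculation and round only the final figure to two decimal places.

C$202,699.00

Penalty periods: ⌈145/30⌉ = 5; penalty = 5 × 1% × C$4,053,980.00 = C$202,699.00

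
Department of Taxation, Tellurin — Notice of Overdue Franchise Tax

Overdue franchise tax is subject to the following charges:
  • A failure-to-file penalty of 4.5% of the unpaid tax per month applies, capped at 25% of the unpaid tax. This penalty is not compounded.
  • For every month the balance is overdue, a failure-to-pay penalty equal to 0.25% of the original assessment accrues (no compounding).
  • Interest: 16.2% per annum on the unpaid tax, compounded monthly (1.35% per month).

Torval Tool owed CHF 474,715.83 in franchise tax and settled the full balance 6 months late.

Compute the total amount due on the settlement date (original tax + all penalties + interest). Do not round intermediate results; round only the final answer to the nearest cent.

CHF 640,288.86

Failure-to-file: 6 × 4.5% × CHF 474,715.83 = CHF 128,173.27…, capped at 25% × CHF 474,715.83 = CHF 118,678.96…
Failure-to-pay penalty = 0.25% × CHF 474,715.83 × 6 mo = CHF 7,120.74…
Interest: CHF 474,715.83 × ((1 + 0.0135)^6 − 1) = CHF 474,715.83 × 0.0837835… = CHF 39,773.3340…
Total = CHF 474,715.83 + CHF 125,799.6950… + CHF 39,773.3340… = CHF 640,288.86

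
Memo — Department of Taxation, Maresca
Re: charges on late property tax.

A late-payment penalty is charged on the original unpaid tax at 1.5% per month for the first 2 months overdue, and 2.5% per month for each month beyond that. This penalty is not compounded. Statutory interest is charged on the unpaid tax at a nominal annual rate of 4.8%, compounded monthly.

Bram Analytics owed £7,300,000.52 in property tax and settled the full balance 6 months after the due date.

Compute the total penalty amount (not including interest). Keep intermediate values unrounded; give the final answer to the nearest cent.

£949,000.07

Penalty, months 1–2: 2 × 1.5% × £7,300,000.52 = £219,000.02…
Penalty, months 3–6: 4 × 2.5% × £7,300,000.52 = £730,000.05…
Total penalty = £219,000.02… + £730,000.05… = £949,000.07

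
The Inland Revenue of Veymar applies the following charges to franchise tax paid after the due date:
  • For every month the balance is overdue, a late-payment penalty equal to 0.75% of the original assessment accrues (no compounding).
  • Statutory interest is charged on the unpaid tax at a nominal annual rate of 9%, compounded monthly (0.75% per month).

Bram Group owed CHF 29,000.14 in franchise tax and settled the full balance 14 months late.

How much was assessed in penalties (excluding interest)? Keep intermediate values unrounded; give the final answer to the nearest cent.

Late-payment penalty = 0.75% × CHF 29,000.14 × 14 mo = CHF 3,045.01…

CHF 3,045.01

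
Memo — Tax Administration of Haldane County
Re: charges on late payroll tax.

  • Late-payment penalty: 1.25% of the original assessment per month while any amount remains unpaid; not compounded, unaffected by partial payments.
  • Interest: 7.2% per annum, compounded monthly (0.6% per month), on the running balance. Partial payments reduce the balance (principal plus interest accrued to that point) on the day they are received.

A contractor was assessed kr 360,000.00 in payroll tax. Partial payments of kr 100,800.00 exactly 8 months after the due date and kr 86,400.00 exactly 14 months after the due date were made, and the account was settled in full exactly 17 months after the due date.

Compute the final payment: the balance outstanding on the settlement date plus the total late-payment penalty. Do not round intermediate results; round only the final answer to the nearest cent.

Balance at month 8: kr 360,000.0000 × (1 + 0.006)^8 = kr 377,647.2674…
After kr 100,800.00 payment: kr 377,647.2674… − kr 100,800.00 = kr 276,847.2674…
Balance at month 14: kr 276,847.2674… × (1 + 0.006)^6 = kr 286,964.4679…
After kr 86,400.00 payment: kr 286,964.4679… − kr 86,400.00 = kr 200,564.4679…
Balance at month 17: kr 200,564.4679… × (1 + 0.006)^3 = kr 204,196.3326…
Penalty: 17 × 1.25% × kr 360,000.00 = kr 76,500.00
Final settlement = outstanding balance + penalty = kr 204,196.3326… + kr 76,500.00 = kr 280,696.33

kr 280,696.33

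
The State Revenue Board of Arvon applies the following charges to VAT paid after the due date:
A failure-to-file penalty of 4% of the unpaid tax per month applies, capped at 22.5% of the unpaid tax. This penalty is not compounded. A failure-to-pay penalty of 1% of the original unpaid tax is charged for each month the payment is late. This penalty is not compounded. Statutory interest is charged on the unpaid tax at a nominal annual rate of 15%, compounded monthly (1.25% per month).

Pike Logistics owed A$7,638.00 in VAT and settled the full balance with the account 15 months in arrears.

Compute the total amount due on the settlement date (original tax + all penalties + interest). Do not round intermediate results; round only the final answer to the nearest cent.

Failure-to-file: 15 × 4% × A$7,638.00 = A$4,582.80, capped at 22.5% × A$7,638.00 = A$1,718.55
Failure-to-pay penalty = 1% × A$7,638.00 × 15 mo = A$1,145.70
Interest: A$7,638.00 × ((1 + 0.0125)^15 − 1) = A$7,638.00 × 0.2048292… = A$1,564.4853…
Total = A$7,638.00 + A$2,864.2500 + A$1,564.4853… = A$12,066.74

A$12,066.74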